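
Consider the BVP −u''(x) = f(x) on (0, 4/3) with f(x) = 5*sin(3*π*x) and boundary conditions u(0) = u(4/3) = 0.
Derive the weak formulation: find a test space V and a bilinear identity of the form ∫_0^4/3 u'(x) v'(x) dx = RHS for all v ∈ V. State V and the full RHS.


V = H^1_0(0, 4/3) (so v(0) = v(4/3) = 0); weak form: ∫_0^4/3 u'v' dx = ∫_0^4/3 (5*sin(3*π*x)) v dx for all v ∈ V.

Multiply both sides by a test function v and integrate from 0 to 4/3:
  ∫_0^4/3 −u''(x) v(x) dx = ∫_0^4/3 f(x) v(x) dx.
Integrate the LHS by parts once:
  ∫_0^4/3 −u'' v dx = −[u'(x) v(x)]_0^4/3 + ∫_0^4/3 u'(x) v'(x) dx.
Thus ∫_0^4/3 u'(x) v'(x) dx = ∫_0^4/3 f(x) v(x) dx + [u'(x) v(x)]_0^4/3.
Choose V so that boundary terms are either known or forced to vanish.
u is Dirichlet: u(0) = u(4/3) = 0. Let V = H^1_0(0, 4/3); then v(0) = v(4/3) = 0, and [u' v]_0^4/3 = 0.
Weak formulation: find u (satisfying any essential BC) such that ∫_0^4/3 u'(x) v'(x) dx = ∫_0^4/3 f v dx for all v ∈ V.
Substituting f(x) = 5*sin(3*π*x), the right-hand side is ∫_0^4/3 (5*sin(3*π*x)) v dx.


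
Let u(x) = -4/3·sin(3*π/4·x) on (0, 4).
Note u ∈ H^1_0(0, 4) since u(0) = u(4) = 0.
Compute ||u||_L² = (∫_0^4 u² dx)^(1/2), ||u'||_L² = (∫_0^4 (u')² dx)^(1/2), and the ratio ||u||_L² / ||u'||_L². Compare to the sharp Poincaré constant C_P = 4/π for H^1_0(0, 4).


||u||_L² / ||u'||_L² = 4/(3*π) < C_P = 4/π.

u(x) = -4/3·sin(3*π/4·x), so u'(x) = -π*cos(3*π*x/4).
Writing u(x) = A·sin(kπx/L) with A = -4/3 and k = 3, use ∫_0^L sin²(kπx/L) dx = L/2 and ∫_0^L cos²(kπx/L) dx = L/2.
u² = 16/9·sin²(3*π/4·x) and (u')² = π^2·cos²(3*π/4·x), and each of sin², cos² integrates to L/2 = 2 over (0, 4).
∫_0^4 u² dx = 32/9, so ||u||_L² = 4*sqrt(2)/3.
∫_0^4 (u')² dx = 2*π^2, so ||u'||_L² = sqrt(2)*π.
Ratio ||u||_L² / ||u'||_L² = 4/(3*π).
Sharp Poincaré constant on H^1_0(0, 4) is C_P = L/π = 4/π, achieved by sin(π/4·x).
This is the k = 3 harmonic; the ratio L/(kπ) is strictly less than C_P = L/π, consistent with the sharp inequality ||u||_L² ≤ C_P ||u'||_L².


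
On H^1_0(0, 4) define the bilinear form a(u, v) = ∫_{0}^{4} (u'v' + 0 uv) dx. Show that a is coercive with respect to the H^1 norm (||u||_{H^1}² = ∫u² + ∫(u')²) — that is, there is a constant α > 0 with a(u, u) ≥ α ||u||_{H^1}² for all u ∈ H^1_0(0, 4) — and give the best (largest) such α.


α = π^2/(π^2 + 16)

Coercivity of a(·,·) on H^1_0(0, 4) means a(u, u) ≥ α ||u||_{H^1}² for every u ∈ H^1_0.
The interval has length L = 4, and Poincaré/coercivity depend only on L. Here a(u, u) = ∫(u')² + (0)·∫u².
Here c = 0, so a(u,u) = ∫(u')² alone. The condition a(u,u) ≥ α||u||_{H^1}² reads (1−α)∫(u')² ≥ (α−c)∫u². Any admissible α is ≤ 1 (rapidly oscillating u have ∫u²/∫(u')² → 0), and α = 1 would force 0 ≥ (1−c)∫u², impossible since c < 1; so 1−α > 0. By the sharp Poincaré inequality on H^1_0 of an interval of length L, ∫(u')² ≥ (π/L)²∫u² with equality for the first sine mode sin(π(x−x₀)/L) (x₀ the left endpoint), so the inequality holds for all u iff (1−α)(π/L)² ≥ α − c, i.e. α ≤ ((π/L)² + c)/((π/L)² + 1) = (1 + c(L/π)²)/(1 + (L/π)²). (Direct route, valid since c ≤ 0: Poincaré gives c∫u² ≥ c(L/π)²∫(u')², so a(u,u) ≥ (1 + c(L/π)²)∫(u')², while ||u||_{H^1}² ≤ (1 + (L/π)²)∫(u')²; dividing yields the same α.) With (π/L)² = π^2/16 and c = 0, the largest admissible constant is α = ((π/L)² + c)/((π/L)² + 1).
Simplifying, α = π^2/(π^2 + 16).


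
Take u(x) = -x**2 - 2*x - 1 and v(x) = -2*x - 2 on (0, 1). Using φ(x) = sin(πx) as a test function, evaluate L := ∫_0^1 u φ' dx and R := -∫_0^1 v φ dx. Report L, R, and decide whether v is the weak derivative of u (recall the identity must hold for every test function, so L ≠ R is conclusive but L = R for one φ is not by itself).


LHS = 6/π, RHS = 6/π. Yes, v = u' weakly.

u(x) = -x**2 - 2*x - 1, classical derivative u'(x) = -2*x - 2.
φ(x) = sin(πx), so φ'(x) = π*cos(π*x).
Note φ(0) = φ(1) = 0, so the boundary term u·φ vanishes.
LHS = ∫_0^1 u(x) φ'(x) dx = ∫_0^1 (-π*x^2*cos(π*x) - 2*π*x*cos(π*x) - π*cos(π*x)) dx. Term by term:
  ∫_0^1 -π*cos(π*x) dx = 0;  ∫_0^1 -π*x^2*cos(π*x) dx = 2/π;  ∫_0^1 -2*π*x*cos(π*x) dx = 4/π.
Sum: 0 + 2/π + 4/π = 6/π.
So LHS = 6/π.
∫_0^1 v(x) φ(x) dx = ∫_0^1 (-2*x*sin(π*x) - 2*sin(π*x)) dx. Term by term:
  ∫_0^1 -2*sin(π*x) dx = -4/π;  ∫_0^1 -2*x*sin(π*x) dx = -2/π.
Sum: -4/π − 2/π = -6/π.
So RHS = -∫_0^1 v(x) φ(x) dx = 6/π.
LHS = RHS, so the identity holds for this test φ.
Moreover u is smooth here and v(x) = u'(x) = -2*x - 2 pointwise, so the identity holds for every test function. Hence v is the weak derivative of u.


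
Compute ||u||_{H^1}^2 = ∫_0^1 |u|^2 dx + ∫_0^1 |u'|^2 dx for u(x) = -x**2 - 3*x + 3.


||u||_{H^1}^2 = 571/30

The H^1 norm (squared) on an interval (0, L) is
  ||u||_{H^1}^2 = ∫_0^L u(x)^2 dx + ∫_0^L u'(x)^2 dx.
Compute u'(x) = -2*x - 3.
Then u(x)^2 = x**4 + 6*x**3 + 3*x**2 - 18*x + 9 and u'(x)^2 = 4*x**2 + 12*x + 9.
Integrate each monomial from 0 to 1 using ∫_0^1 c·x^n dx = c·1^(n+1)/(n+1):
  ∫_0^1 u(x)^2 dx = ∫_0^1 (x^4 + 6*x^3 + 3*x^2 - 18*x + 9) dx. Term by term:
    ∫_0^1 x^4 dx = 1/5;  ∫_0^1 6*x^3 dx = 3/2;  ∫_0^1 3*x^2 dx = 1;
    ∫_0^1 -18*x dx = -9;  ∫_0^1 9 dx = 9.
  Sum: 1/5 + 3/2 + 1 − 9 + 9 = 27/10.
  ∫_0^1 u'(x)^2 dx = ∫_0^1 (4*x^2 + 12*x + 9) dx. Term by term:
    ∫_0^1 4*x^2 dx = 4/3;  ∫_0^1 12*x dx = 6;  ∫_0^1 9 dx = 9.
  Sum: 4/3 + 6 + 9 = 49/3.
Adding: ||u||_{H^1}^2 = 27/10 + 49/3 = 571/30.


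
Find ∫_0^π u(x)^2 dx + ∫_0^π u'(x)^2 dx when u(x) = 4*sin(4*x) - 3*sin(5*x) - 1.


||u||_{H^1(0,π)}^2 = 12/5 + 254*π

u'(x) = 16*cos(4*x) - 15*cos(5*x).
Expand u² and (u')² and integrate term by term on (0, π), using: for integers n ≥ 1, ∫_0^π sin²(nx) dx = ∫_0^π cos²(nx) dx = π/2; for n ≠ n', ∫_0^π sin(nx)sin(n'x) dx = ∫_0^π cos(nx)cos(n'x) dx = 0; and by product-to-sum, ∫_0^π sin(nx)cos(n'x) dx = ½∫_0^π [sin((n+n')x) + sin((n−n')x)] dx, which is 0 when n+n' is even and 2n/(n²−n'²) when n+n' is odd (it need not vanish on (0, π)). For the constant mode: ∫_0^π 1 dx = π, ∫_0^π cos(nx) dx = 0, ∫_0^π sin(nx) dx = (1−(−1)^n)/n.
  u² squared terms: (-1)²·∫1 dx = 1·π = π;  (-3)²·∫sin(5x)² dx = 9·π/2 = 9*π/2;  (4)²·∫sin(4x)² dx = 16·π/2 = 8*π.
  u² cross terms: 2·(-1)·(-3)·∫1·sin(5x) dx = 6·(2/5) = 12/5;  2·(-1)·(4)·∫1·sin(4x) dx = -8·(0) = 0;  2·(-3)·(4)·∫sin(5x)·sin(4x) dx = -24·(0) = 0.
  So ∫_0^π u² dx = π + 9*π/2 + 8*π + 12/5 + 0 + 0 = 12/5 + 27*π/2.
  (u')² squared terms: (-15)²·∫cos(5x)² dx = 225·π/2 = 225*π/2;  (16)²·∫cos(4x)² dx = 256·π/2 = 128*π.
  (u')² cross terms: 2·(-15)·(16)·∫cos(5x)·cos(4x) dx = -480·(0) = 0.
  So ∫_0^π (u')² dx = 225*π/2 + 128*π + 0 = 481*π/2.
||u||_{H^1}^2 = (12/5 + 27*π/2) + (481*π/2) = 12/5 + 254*π.


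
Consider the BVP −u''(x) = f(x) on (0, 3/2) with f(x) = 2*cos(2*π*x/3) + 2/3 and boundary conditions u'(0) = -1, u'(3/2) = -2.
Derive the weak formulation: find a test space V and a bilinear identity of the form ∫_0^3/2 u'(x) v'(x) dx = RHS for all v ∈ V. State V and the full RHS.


V = H^1(0, 3/2) (v unrestricted at boundary; u is determined up to an additive constant); weak form: ∫_0^3/2 u'v' dx = ∫_0^3/2 (2*cos(2*π*x/3) + 2/3) v dx − 2·v(3/2) + v(0) for all v ∈ V.

Multiply both sides by a test function v and integrate from 0 to 3/2:
  ∫_0^3/2 −u''(x) v(x) dx = ∫_0^3/2 f(x) v(x) dx.
Integrate the LHS by parts once:
  ∫_0^3/2 −u'' v dx = −[u'(x) v(x)]_0^3/2 + ∫_0^3/2 u'(x) v'(x) dx.
Thus ∫_0^3/2 u'(x) v'(x) dx = ∫_0^3/2 f(x) v(x) dx + [u'(x) v(x)]_0^3/2.
Choose V so that boundary terms are either known or forced to vanish.
u has inhomogeneous Neumann u'(0) = -1, u'(3/2) = -2. [u' v]_0^3/2 = (-2)·v(3/2) − (-1)·v(0) = − 2·v(3/2) + v(0). Take V = H^1(0, 3/2); boundary term becomes part of RHS.
Weak formulation: find u (satisfying any essential BC) such that ∫_0^3/2 u'(x) v'(x) dx = ∫_0^3/2 f v dx − 2·v(3/2) + v(0) for all v ∈ V (Neumann data are natural BCs: they enter the RHS as boundary terms).
Substituting f(x) = 2*cos(2*π*x/3) + 2/3, the right-hand side is ∫_0^3/2 (2*cos(2*π*x/3) + 2/3) v dx − 2·v(3/2) + v(0).
Compatibility check (pure Neumann): taking v ≡ 1 ∈ V gives 0 = ∫_0^3/2 f dx + (-2) − (-1), i.e. ∫_0^3/2 f dx must equal u'(0) − u'(3/2) = 1. Indeed ∫_0^3/2 (2*cos(2*π*x/3) + 2/3) dx = 1, so the data are compatible. The solution is then unique only up to an additive constant (fix it e.g. by requiring ∫_0^3/2 u dx = 0).


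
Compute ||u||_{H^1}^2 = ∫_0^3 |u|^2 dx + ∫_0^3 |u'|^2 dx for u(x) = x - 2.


||u||_{H^1}^2 = 6

The H^1 norm (squared) on an interval (0, L) is
  ||u||_{H^1}^2 = ∫_0^L u(x)^2 dx + ∫_0^L u'(x)^2 dx.
Compute u'(x) = 1.
Then u(x)^2 = x**2 - 4*x + 4 and u'(x)^2 = 1.
Integrate each monomial from 0 to 3 using ∫_0^3 c·x^n dx = c·3^(n+1)/(n+1):
  ∫_0^3 u(x)^2 dx = ∫_0^3 (x^2 - 4*x + 4) dx. Term by term:
    ∫_0^3 x^2 dx = 9;  ∫_0^3 -4*x dx = -18;  ∫_0^3 4 dx = 12.
  Sum: 9 − 18 + 12 = 3.
  ∫_0^3 u'(x)^2 dx = ∫_0^3 (1) dx. Term by term:
    ∫_0^3 1 dx = 3.
Adding: ||u||_{H^1}^2 = 3 + 3 = 6.


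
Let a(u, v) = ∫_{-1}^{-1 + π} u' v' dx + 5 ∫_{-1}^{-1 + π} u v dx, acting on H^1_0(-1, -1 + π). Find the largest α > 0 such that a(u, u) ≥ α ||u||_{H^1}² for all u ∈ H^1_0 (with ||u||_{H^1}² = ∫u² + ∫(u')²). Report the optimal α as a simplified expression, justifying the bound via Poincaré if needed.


α = 1

Coercivity of a(·,·) on H^1_0(-1, -1 + π) means a(u, u) ≥ α ||u||_{H^1}² for every u ∈ H^1_0.
The interval has length L = π, and Poincaré/coercivity depend only on L. Here a(u, u) = ∫(u')² + (5)·∫u².
Here c = 5 ≥ 1, so a(u,u) = ∫(u')² + c∫u² ≥ ∫(u')² + ∫u² = ||u||_{H^1}², i.e. α = 1 works. No larger α is possible: a(u,u) ≥ α||u||_{H^1}² means (1−α)∫(u')² ≥ (α−c)∫u², and for the modes u_n = sin(nπ(x−x₀)/L) (x₀ the left endpoint) one has ∫u_n²/∫(u_n')² = (L/(nπ))² → 0, so a(u_n,u_n)/||u_n||_{H^1}² → 1. Hence the optimal constant is α = 1.
Therefore α = 1.


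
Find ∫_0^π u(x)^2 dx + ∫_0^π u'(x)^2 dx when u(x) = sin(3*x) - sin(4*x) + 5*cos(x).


||u||_{H^1(0,π)}^2 = -32/3 + 77*π/2

u'(x) = -5*sin(x) + 3*cos(3*x) - 4*cos(4*x).
Expand u² and (u')² and integrate term by term on (0, π), using: for integers n ≥ 1, ∫_0^π sin²(nx) dx = ∫_0^π cos²(nx) dx = π/2; for n ≠ n', ∫_0^π sin(nx)sin(n'x) dx = ∫_0^π cos(nx)cos(n'x) dx = 0; and by product-to-sum, ∫_0^π sin(nx)cos(n'x) dx = ½∫_0^π [sin((n+n')x) + sin((n−n')x)] dx, which is 0 when n+n' is even and 2n/(n²−n'²) when n+n' is odd (it need not vanish on (0, π)).
  u² squared terms: (-1)²·∫sin(4x)² dx = 1·π/2 = π/2;  (5)²·∫cos(x)² dx = 25·π/2 = 25*π/2;  (1)²·∫sin(3x)² dx = 1·π/2 = π/2.
  u² cross terms: 2·(-1)·(5)·∫sin(4x)·cos(x) dx = -10·(8/15) = -16/3;  2·(-1)·(1)·∫sin(4x)·sin(3x) dx = -2·(0) = 0;  2·(5)·(1)·∫cos(x)·sin(3x) dx = 10·(0) = 0.
  So ∫_0^π u² dx = π/2 + 25*π/2 + π/2 − 16/3 + 0 + 0 = -16/3 + 27*π/2.
  (u')² squared terms: (-5)²·∫sin(x)² dx = 25·π/2 = 25*π/2;  (-4)²·∫cos(4x)² dx = 16·π/2 = 8*π;  (3)²·∫cos(3x)² dx = 9·π/2 = 9*π/2.
  (u')² cross terms: 2·(-5)·(-4)·∫sin(x)·cos(4x) dx = 40·(-2/15) = -16/3;  2·(-5)·(3)·∫sin(x)·cos(3x) dx = -30·(0) = 0;  2·(-4)·(3)·∫cos(4x)·cos(3x) dx = -24·(0) = 0.
  So ∫_0^π (u')² dx = 25*π/2 + 8*π + 9*π/2 − 16/3 + 0 + 0 = -16/3 + 25*π.
||u||_{H^1}^2 = (-16/3 + 27*π/2) + (-16/3 + 25*π) = -32/3 + 77*π/2.


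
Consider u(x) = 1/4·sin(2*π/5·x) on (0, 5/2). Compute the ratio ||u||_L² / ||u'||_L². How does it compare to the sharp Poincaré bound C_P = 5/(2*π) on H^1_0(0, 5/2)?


||u||_L² / ||u'||_L² = 5/(2*π) = C_P.

u(x) = 1/4·sin(2*π/5·x), so u'(x) = π*cos(2*π*x/5)/10.
Writing u(x) = A·sin(kπx/L) with A = 1/4 and k = 1, use ∫_0^L sin²(kπx/L) dx = L/2 and ∫_0^L cos²(kπx/L) dx = L/2.
u² = 1/16·sin²(2*π/5·x) and (u')² = π^2/100·cos²(2*π/5·x), and each of sin², cos² integrates to L/2 = 5/4 over (0, 5/2).
∫_0^5/2 u² dx = 5/64, so ||u||_L² = sqrt(5)/8.
∫_0^5/2 (u')² dx = π^2/80, so ||u'||_L² = sqrt(5)*π/20.
Ratio ||u||_L² / ||u'||_L² = 5/(2*π).
Sharp Poincaré constant on H^1_0(0, 5/2) is C_P = L/π = 5/(2*π), achieved by sin(2*π/5·x).
This is the k = 1 eigenfunction (up to amplitude), so the ratio equals the sharp Poincaré constant exactly.


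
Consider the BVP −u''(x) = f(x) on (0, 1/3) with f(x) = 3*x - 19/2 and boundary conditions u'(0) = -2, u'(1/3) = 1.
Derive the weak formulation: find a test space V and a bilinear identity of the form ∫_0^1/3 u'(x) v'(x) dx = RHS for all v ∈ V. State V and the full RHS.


V = H^1(0, 1/3) (v unrestricted at boundary; u is determined up to an additive constant); weak form: ∫_0^1/3 u'v' dx = ∫_0^1/3 (3*x - 19/2) v dx + v(1/3) + 2·v(0) for all v ∈ V.

Multiply both sides by a test function v and integrate from 0 to 1/3:
  ∫_0^1/3 −u''(x) v(x) dx = ∫_0^1/3 f(x) v(x) dx.
Integrate the LHS by parts once:
  ∫_0^1/3 −u'' v dx = −[u'(x) v(x)]_0^1/3 + ∫_0^1/3 u'(x) v'(x) dx.
Thus ∫_0^1/3 u'(x) v'(x) dx = ∫_0^1/3 f(x) v(x) dx + [u'(x) v(x)]_0^1/3.
Choose V so that boundary terms are either known or forced to vanish.
u has inhomogeneous Neumann u'(0) = -2, u'(1/3) = 1. [u' v]_0^1/3 = (1)·v(1/3) − (-2)·v(0) = v(1/3) + 2·v(0). Take V = H^1(0, 1/3); boundary term becomes part of RHS.
Weak formulation: find u (satisfying any essential BC) such that ∫_0^1/3 u'(x) v'(x) dx = ∫_0^1/3 f v dx + v(1/3) + 2·v(0) for all v ∈ V (Neumann data are natural BCs: they enter the RHS as boundary terms).
Substituting f(x) = 3*x - 19/2, the right-hand side is ∫_0^1/3 (3*x - 19/2) v dx + v(1/3) + 2·v(0).
Compatibility check (pure Neumann): taking v ≡ 1 ∈ V gives 0 = ∫_0^1/3 f dx + (1) − (-2), i.e. ∫_0^1/3 f dx must equal u'(0) − u'(1/3) = -3. Indeed ∫_0^1/3 (3*x - 19/2) dx = -3, so the data are compatible. The solution is then unique only up to an additive constant (fix it e.g. by requiring ∫_0^1/3 u dx = 0).


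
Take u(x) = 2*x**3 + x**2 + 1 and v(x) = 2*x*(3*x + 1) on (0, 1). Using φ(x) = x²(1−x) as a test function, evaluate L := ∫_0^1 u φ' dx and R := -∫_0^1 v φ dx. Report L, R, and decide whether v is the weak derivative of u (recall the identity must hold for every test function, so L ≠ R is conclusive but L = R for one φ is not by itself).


LHS = -3/10, RHS = -3/10. Yes, v = u' weakly.

u(x) = 2*x**3 + x**2 + 1, classical derivative u'(x) = 6*x**2 + 2*x.
φ(x) = x²(1−x), so φ'(x) = x*(2 - 3*x).
Note φ(0) = φ(1) = 0, so the boundary term u·φ vanishes.
LHS = ∫_0^1 u(x) φ'(x) dx = ∫_0^1 (-6*x^5 + x^4 + 2*x^3 - 3*x^2 + 2*x) dx. Term by term:
  ∫_0^1 -6*x^5 dx = -1;  ∫_0^1 x^4 dx = 1/5;  ∫_0^1 2*x^3 dx = 1/2;
  ∫_0^1 -3*x^2 dx = -1;  ∫_0^1 2*x dx = 1.
Sum: -1 + 1/5 + 1/2 − 1 + 1 = -3/10.
So LHS = -3/10.
∫_0^1 v(x) φ(x) dx = ∫_0^1 (-6*x^5 + 4*x^4 + 2*x^3) dx. Term by term:
  ∫_0^1 -6*x^5 dx = -1;  ∫_0^1 4*x^4 dx = 4/5;  ∫_0^1 2*x^3 dx = 1/2.
Sum: -1 + 4/5 + 1/2 = 3/10.
So RHS = -∫_0^1 v(x) φ(x) dx = -3/10.
LHS = RHS, so the identity holds for this test φ.
Moreover u is smooth here and v(x) = u'(x) = 6*x**2 + 2*x pointwise, so the identity holds for every test function. Hence v is the weak derivative of u.


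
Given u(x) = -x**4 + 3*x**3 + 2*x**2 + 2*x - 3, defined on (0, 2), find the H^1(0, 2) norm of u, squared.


||u||_{H^1}^2 = 16018/45

The H^1 norm (squared) on an interval (0, L) is
  ||u||_{H^1}^2 = ∫_0^L u(x)^2 dx + ∫_0^L u'(x)^2 dx.
Compute u'(x) = -4*x**3 + 9*x**2 + 4*x + 2.
Then u(x)^2 = x**8 - 6*x**7 + 5*x**6 + 8*x**5 + 22*x**4 - 10*x**3 - 8*x**2 - 12*x + 9 and u'(x)^2 = 16*x**6 - 72*x**5 + 49*x**4 + 56*x**3 + 52*x**2 + 16*x + 4.
Integrate each monomial from 0 to 2 using ∫_0^2 c·x^n dx = c·2^(n+1)/(n+1):
  ∫_0^2 u(x)^2 dx = ∫_0^2 (x^8 - 6*x^7 + 5*x^6 + 8*x^5 + 22*x^4 - 10*x^3 - 8*x^2 - 12*x + 9) dx. Term by term:
    ∫_0^2 x^8 dx = 512/9;  ∫_0^2 -6*x^7 dx = -192;  ∫_0^2 5*x^6 dx = 640/7;
    ∫_0^2 8*x^5 dx = 256/3;  ∫_0^2 22*x^4 dx = 704/5;  ∫_0^2 -10*x^3 dx = -40;
    ∫_0^2 -8*x^2 dx = -64/3;  ∫_0^2 -12*x dx = -24;  ∫_0^2 9 dx = 18.
  Sum: 512/9 − 192 + 640/7 + 256/3 + 704/5 − 40 − 64/3 − 24 + 18 = 36262/315.
  ∫_0^2 u'(x)^2 dx = ∫_0^2 (16*x^6 - 72*x^5 + 49*x^4 + 56*x^3 + 52*x^2 + 16*x + 4) dx. Term by term:
    ∫_0^2 16*x^6 dx = 2048/7;  ∫_0^2 -72*x^5 dx = -768;  ∫_0^2 49*x^4 dx = 1568/5;
    ∫_0^2 56*x^3 dx = 224;  ∫_0^2 52*x^2 dx = 416/3;  ∫_0^2 16*x dx = 32;
    ∫_0^2 4 dx = 8.
  Sum: 2048/7 − 768 + 1568/5 + 224 + 416/3 + 32 + 8 = 25288/105.
Adding: ||u||_{H^1}^2 = 36262/315 + 25288/105 = 16018/45.


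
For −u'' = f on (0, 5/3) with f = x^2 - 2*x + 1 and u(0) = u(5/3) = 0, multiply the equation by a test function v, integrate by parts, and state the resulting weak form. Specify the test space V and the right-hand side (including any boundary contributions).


V = H^1_0(0, 5/3) (so v(0) = v(5/3) = 0); weak form: ∫_0^5/3 u'v' dx = ∫_0^5/3 (x^2 - 2*x + 1) v dx for all v ∈ V.

Multiply both sides by a test function v and integrate from 0 to 5/3:
  ∫_0^5/3 −u''(x) v(x) dx = ∫_0^5/3 f(x) v(x) dx.
Integrate the LHS by parts once:
  ∫_0^5/3 −u'' v dx = −[u'(x) v(x)]_0^5/3 + ∫_0^5/3 u'(x) v'(x) dx.
Thus ∫_0^5/3 u'(x) v'(x) dx = ∫_0^5/3 f(x) v(x) dx + [u'(x) v(x)]_0^5/3.
Choose V so that boundary terms are either known or forced to vanish.
u is Dirichlet: u(0) = u(5/3) = 0. Let V = H^1_0(0, 5/3); then v(0) = v(5/3) = 0, and [u' v]_0^5/3 = 0.
Weak formulation: find u (satisfying any essential BC) such that ∫_0^5/3 u'(x) v'(x) dx = ∫_0^5/3 f v dx for all v ∈ V.
Substituting f(x) = x^2 - 2*x + 1, the right-hand side is ∫_0^5/3 (x^2 - 2*x + 1) v dx.


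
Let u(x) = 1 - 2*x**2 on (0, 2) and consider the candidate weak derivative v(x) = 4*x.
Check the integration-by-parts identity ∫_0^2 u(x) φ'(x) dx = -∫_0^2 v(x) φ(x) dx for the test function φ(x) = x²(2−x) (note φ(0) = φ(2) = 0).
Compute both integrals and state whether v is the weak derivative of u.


LHS = 32/5, RHS = -32/5. No, v is not the weak derivative of u.

u(x) = 1 - 2*x**2, classical derivative u'(x) = -4*x.
φ(x) = x²(2−x), so φ'(x) = x*(4 - 3*x).
Note φ(0) = φ(2) = 0, so the boundary term u·φ vanishes.
LHS = ∫_0^2 u(x) φ'(x) dx = ∫_0^2 (6*x^4 - 8*x^3 - 3*x^2 + 4*x) dx. Term by term:
  ∫_0^2 6*x^4 dx = 192/5;  ∫_0^2 -8*x^3 dx = -32;  ∫_0^2 -3*x^2 dx = -8;
  ∫_0^2 4*x dx = 8.
Sum: 192/5 − 32 − 8 + 8 = 32/5.
So LHS = 32/5.
∫_0^2 v(x) φ(x) dx = ∫_0^2 (-4*x^4 + 8*x^3) dx. Term by term:
  ∫_0^2 -4*x^4 dx = -128/5;  ∫_0^2 8*x^3 dx = 32.
Sum: -128/5 + 32 = 32/5.
So RHS = -∫_0^2 v(x) φ(x) dx = -32/5.
LHS − RHS = 64/5 ≠ 0, so the identity fails.
(For a valid weak derivative the identity must hold for EVERY test function, in particular this one. The failure shows v is NOT the weak derivative of u.)
Correct weak derivative would be u'(x) = -4*x.


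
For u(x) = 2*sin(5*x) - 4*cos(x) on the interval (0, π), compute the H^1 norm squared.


||u||_{H^1(0,π)}^2 = 68*π

u'(x) = 4*sin(x) + 10*cos(5*x).
Expand u² and (u')² and integrate term by term on (0, π), using: for integers n ≥ 1, ∫_0^π sin²(nx) dx = ∫_0^π cos²(nx) dx = π/2; for n ≠ n', ∫_0^π sin(nx)sin(n'x) dx = ∫_0^π cos(nx)cos(n'x) dx = 0; and by product-to-sum, ∫_0^π sin(nx)cos(n'x) dx = ½∫_0^π [sin((n+n')x) + sin((n−n')x)] dx, which is 0 when n+n' is even and 2n/(n²−n'²) when n+n' is odd (it need not vanish on (0, π)).
  u² squared terms: (-4)²·∫cos(x)² dx = 16·π/2 = 8*π;  (2)²·∫sin(5x)² dx = 4·π/2 = 2*π.
  u² cross terms: 2·(-4)·(2)·∫cos(x)·sin(5x) dx = -16·(0) = 0.
  So ∫_0^π u² dx = 8*π + 2*π + 0 = 10*π.
  (u')² squared terms: (4)²·∫sin(x)² dx = 16·π/2 = 8*π;  (10)²·∫cos(5x)² dx = 100·π/2 = 50*π.
  (u')² cross terms: 2·(4)·(10)·∫sin(x)·cos(5x) dx = 80·(0) = 0.
  So ∫_0^π (u')² dx = 8*π + 50*π + 0 = 58*π.
||u||_{H^1}^2 = (10*π) + (58*π) = 68*π.


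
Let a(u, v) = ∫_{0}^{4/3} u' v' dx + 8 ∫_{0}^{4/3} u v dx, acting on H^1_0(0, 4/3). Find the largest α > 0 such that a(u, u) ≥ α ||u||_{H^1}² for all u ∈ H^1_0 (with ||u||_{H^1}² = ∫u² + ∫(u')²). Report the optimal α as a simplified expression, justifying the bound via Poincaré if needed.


α = 1

Coercivity of a(·,·) on H^1_0(0, 4/3) means a(u, u) ≥ α ||u||_{H^1}² for every u ∈ H^1_0.
The interval has length L = 4/3, and Poincaré/coercivity depend only on L. Here a(u, u) = ∫(u')² + (8)·∫u².
Here c = 8 ≥ 1, so a(u,u) = ∫(u')² + c∫u² ≥ ∫(u')² + ∫u² = ||u||_{H^1}², i.e. α = 1 works. No larger α is possible: a(u,u) ≥ α||u||_{H^1}² means (1−α)∫(u')² ≥ (α−c)∫u², and for the modes u_n = sin(nπ(x−x₀)/L) (x₀ the left endpoint) one has ∫u_n²/∫(u_n')² = (L/(nπ))² → 0, so a(u_n,u_n)/||u_n||_{H^1}² → 1. Hence the optimal constant is α = 1.
Therefore α = 1.


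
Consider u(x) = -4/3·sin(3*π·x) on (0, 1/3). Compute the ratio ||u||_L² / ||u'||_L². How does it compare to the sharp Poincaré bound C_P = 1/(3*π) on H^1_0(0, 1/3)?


||u||_L² / ||u'||_L² = 1/(3*π) = C_P.

u(x) = -4/3·sin(3*π·x), so u'(x) = -4*π*cos(3*π*x).
Writing u(x) = A·sin(kπx/L) with A = -4/3 and k = 1, use ∫_0^L sin²(kπx/L) dx = L/2 and ∫_0^L cos²(kπx/L) dx = L/2.
u² = 16/9·sin²(3*π·x) and (u')² = 16*π^2·cos²(3*π·x), and each of sin², cos² integrates to L/2 = 1/6 over (0, 1/3).
∫_0^1/3 u² dx = 8/27, so ||u||_L² = 2*sqrt(6)/9.
∫_0^1/3 (u')² dx = 8*π^2/3, so ||u'||_L² = 2*sqrt(6)*π/3.
Ratio ||u||_L² / ||u'||_L² = 1/(3*π).
Sharp Poincaré constant on H^1_0(0, 1/3) is C_P = L/π = 1/(3*π), achieved by sin(3*π·x).
This is the k = 1 eigenfunction (up to amplitude), so the ratio equals the sharp Poincaré constant exactly.


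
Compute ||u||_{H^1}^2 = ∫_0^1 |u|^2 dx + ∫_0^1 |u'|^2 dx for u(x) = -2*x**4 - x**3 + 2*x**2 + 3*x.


||u||_{H^1}^2 = 7153/630

The H^1 norm (squared) on an interval (0, L) is
  ||u||_{H^1}^2 = ∫_0^L u(x)^2 dx + ∫_0^L u'(x)^2 dx.
Compute u'(x) = -8*x**3 - 3*x**2 + 4*x + 3.
Then u(x)^2 = 4*x**8 + 4*x**7 - 7*x**6 - 16*x**5 - 2*x**4 + 12*x**3 + 9*x**2 and u'(x)^2 = 64*x**6 + 48*x**5 - 55*x**4 - 72*x**3 - 2*x**2 + 24*x + 9.
Integrate each monomial from 0 to 1 using ∫_0^1 c·x^n dx = c·1^(n+1)/(n+1):
  ∫_0^1 u(x)^2 dx = ∫_0^1 (4*x^8 + 4*x^7 - 7*x^6 - 16*x^5 - 2*x^4 + 12*x^3 + 9*x^2) dx. Term by term:
    ∫_0^1 4*x^8 dx = 4/9;  ∫_0^1 4*x^7 dx = 1/2;  ∫_0^1 -7*x^6 dx = -1;
    ∫_0^1 -16*x^5 dx = -8/3;  ∫_0^1 -2*x^4 dx = -2/5;  ∫_0^1 12*x^3 dx = 3;
    ∫_0^1 9*x^2 dx = 3.
  Sum: 4/9 + 1/2 − 1 − 8/3 − 2/5 + 3 + 3 = 259/90.
  ∫_0^1 u'(x)^2 dx = ∫_0^1 (64*x^6 + 48*x^5 - 55*x^4 - 72*x^3 - 2*x^2 + 24*x + 9) dx. Term by term:
    ∫_0^1 64*x^6 dx = 64/7;  ∫_0^1 48*x^5 dx = 8;  ∫_0^1 -55*x^4 dx = -11;
    ∫_0^1 -72*x^3 dx = -18;  ∫_0^1 -2*x^2 dx = -2/3;  ∫_0^1 24*x dx = 12;
    ∫_0^1 9 dx = 9.
  Sum: 64/7 + 8 − 11 − 18 − 2/3 + 12 + 9 = 178/21.
Adding: ||u||_{H^1}^2 = 259/90 + 178/21 = 7153/630.


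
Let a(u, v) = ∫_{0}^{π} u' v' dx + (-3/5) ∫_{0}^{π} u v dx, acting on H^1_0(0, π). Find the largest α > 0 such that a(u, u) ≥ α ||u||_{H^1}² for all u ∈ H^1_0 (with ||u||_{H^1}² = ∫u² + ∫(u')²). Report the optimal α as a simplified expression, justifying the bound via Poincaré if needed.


α = 1/5

Coercivity of a(·,·) on H^1_0(0, π) means a(u, u) ≥ α ||u||_{H^1}² for every u ∈ H^1_0.
The interval has length L = π, and Poincaré/coercivity depend only on L. Here a(u, u) = ∫(u')² + (-3/5)·∫u².
Here c = -3/5 < 0 with |c| < (π/L)² = 1, so coercivity still holds. The condition a(u,u) ≥ α||u||_{H^1}² reads (1−α)∫(u')² ≥ (α−c)∫u². Any admissible α is ≤ 1 (rapidly oscillating u have ∫u²/∫(u')² → 0), and α = 1 would force 0 ≥ (1−c)∫u², impossible since c < 1; so 1−α > 0. By the sharp Poincaré inequality on H^1_0 of an interval of length L, ∫(u')² ≥ (π/L)²∫u² with equality for the first sine mode sin(π(x−x₀)/L) (x₀ the left endpoint), so the inequality holds for all u iff (1−α)(π/L)² ≥ α − c, i.e. α ≤ ((π/L)² + c)/((π/L)² + 1) = (1 + c(L/π)²)/(1 + (L/π)²). (Direct route, valid since c ≤ 0: Poincaré gives c∫u² ≥ c(L/π)²∫(u')², so a(u,u) ≥ (1 + c(L/π)²)∫(u')², while ||u||_{H^1}² ≤ (1 + (L/π)²)∫(u')²; dividing yields the same α.) With (π/L)² = 1 and c = -3/5, the largest admissible constant is α = ((π/L)² + c)/((π/L)² + 1).
Simplifying, α = 1/5.


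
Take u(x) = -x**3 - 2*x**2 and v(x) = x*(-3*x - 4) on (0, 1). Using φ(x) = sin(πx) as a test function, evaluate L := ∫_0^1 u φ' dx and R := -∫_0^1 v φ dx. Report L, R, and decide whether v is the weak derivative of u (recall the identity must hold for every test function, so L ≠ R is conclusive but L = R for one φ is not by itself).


LHS = -12/π^3 + 7/π, RHS = -12/π^3 + 7/π. Yes, v = u' weakly.

u(x) = -x**3 - 2*x**2, classical derivative u'(x) = -3*x**2 - 4*x.
φ(x) = sin(πx), so φ'(x) = π*cos(π*x).
Note φ(0) = φ(1) = 0, so the boundary term u·φ vanishes.
LHS = ∫_0^1 u(x) φ'(x) dx = ∫_0^1 (-π*x^3*cos(π*x) - 2*π*x^2*cos(π*x)) dx. Term by term:
  ∫_0^1 -π*x^3*cos(π*x) dx = -12/π^3 + 3/π;  ∫_0^1 -2*π*x^2*cos(π*x) dx = 4/π.
Sum: -12/π^3 + 3/π + 4/π = -12/π^3 + 7/π.
So LHS = -12/π^3 + 7/π.
∫_0^1 v(x) φ(x) dx = ∫_0^1 (-3*x^2*sin(π*x) - 4*x*sin(π*x)) dx. Term by term:
  ∫_0^1 -4*x*sin(π*x) dx = -4/π;  ∫_0^1 -3*x^2*sin(π*x) dx = -3/π + 12/π^3.
Sum: -4/π + -3/π + 12/π^3 = -7/π + 12/π^3.
So RHS = -∫_0^1 v(x) φ(x) dx = -12/π^3 + 7/π.
LHS = RHS, so the identity holds for this test φ.
Moreover u is smooth here and v(x) = u'(x) = -3*x**2 - 4*x pointwise, so the identity holds for every test function. Hence v is the weak derivative of u.


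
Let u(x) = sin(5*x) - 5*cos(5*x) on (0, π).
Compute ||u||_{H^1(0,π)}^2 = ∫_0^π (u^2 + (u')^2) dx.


||u||_{H^1(0,π)}^2 = 338*π

u'(x) = 25*sin(5*x) + 5*cos(5*x).
Expand u² and (u')² and integrate term by term on (0, π), using: for integers n ≥ 1, ∫_0^π sin²(nx) dx = ∫_0^π cos²(nx) dx = π/2; for n ≠ n', ∫_0^π sin(nx)sin(n'x) dx = ∫_0^π cos(nx)cos(n'x) dx = 0; and by product-to-sum, ∫_0^π sin(nx)cos(n'x) dx = ½∫_0^π [sin((n+n')x) + sin((n−n')x)] dx, which is 0 when n+n' is even and 2n/(n²−n'²) when n+n' is odd (it need not vanish on (0, π)).
  u² squared terms: (-5)²·∫cos(5x)² dx = 25·π/2 = 25*π/2;  (1)²·∫sin(5x)² dx = 1·π/2 = π/2.
  u² cross terms: 2·(-5)·(1)·∫cos(5x)·sin(5x) dx = -10·(0) = 0.
  So ∫_0^π u² dx = 25*π/2 + π/2 + 0 = 13*π.
  (u')² squared terms: (5)²·∫cos(5x)² dx = 25·π/2 = 25*π/2;  (25)²·∫sin(5x)² dx = 625·π/2 = 625*π/2.
  (u')² cross terms: 2·(5)·(25)·∫cos(5x)·sin(5x) dx = 250·(0) = 0.
  So ∫_0^π (u')² dx = 25*π/2 + 625*π/2 + 0 = 325*π.
||u||_{H^1}^2 = (13*π) + (325*π) = 338*π.


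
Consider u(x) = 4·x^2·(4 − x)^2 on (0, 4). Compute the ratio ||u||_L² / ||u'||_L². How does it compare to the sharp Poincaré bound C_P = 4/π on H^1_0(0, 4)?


||u||_L² / ||u'||_L² = 2*sqrt(3)/3 < C_P = 4/π.

u(x) = 4·x^2·(4 − x)^2, so u'(x) = 16*x*(x - 4)*(x - 2).
u(x) = 4·x^2·(4 − x)^2 vanishes at x = 0 and x = 4, so u ∈ H^1_0(0, 4). Differentiate via the product rule and integrate the resulting polynomials term by term.
  ∫_0^4 u² dx = ∫_0^4 (16*x^8 - 256*x^7 + 1536*x^6 - 4096*x^5 + 4096*x^4) dx. Term by term:
    ∫_0^4 16*x^8 dx = 4194304/9;  ∫_0^4 -256*x^7 dx = -2097152;  ∫_0^4 1536*x^6 dx = 25165824/7;
    ∫_0^4 -4096*x^5 dx = -8388608/3;  ∫_0^4 4096*x^4 dx = 4194304/5.
  Sum: 4194304/9 − 2097152 + 25165824/7 − 8388608/3 + 4194304/5 = 2097152/315.
  ∫_0^4 (u')² dx = ∫_0^4 (256*x^6 - 3072*x^5 + 13312*x^4 - 24576*x^3 + 16384*x^2) dx. Term by term:
    ∫_0^4 256*x^6 dx = 4194304/7;  ∫_0^4 -3072*x^5 dx = -2097152;  ∫_0^4 13312*x^4 dx = 13631488/5;
    ∫_0^4 -24576*x^3 dx = -1572864;  ∫_0^4 16384*x^2 dx = 1048576/3.
  Sum: 4194304/7 − 2097152 + 13631488/5 − 1572864 + 1048576/3 = 524288/105.
∫_0^4 u² dx = 2097152/315, so ||u||_L² = 1024*sqrt(70)/105.
∫_0^4 (u')² dx = 524288/105, so ||u'||_L² = 512*sqrt(210)/105.
Ratio ||u||_L² / ||u'||_L² = 2*sqrt(3)/3.
Sharp Poincaré constant on H^1_0(0, 4) is C_P = L/π = 4/π, achieved by sin(π/4·x).
A polynomial bump cannot attain the sharp Poincaré constant (only the first sine eigenfunction does), so the ratio is strictly less than C_P, consistent with ||u||_L² ≤ C_P ||u'||_L².


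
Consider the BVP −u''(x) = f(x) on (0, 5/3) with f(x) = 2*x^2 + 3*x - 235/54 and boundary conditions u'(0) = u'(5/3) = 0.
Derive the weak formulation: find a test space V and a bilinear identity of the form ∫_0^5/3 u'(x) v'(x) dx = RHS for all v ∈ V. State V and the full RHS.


V = H^1(0, 5/3) (no boundary constraint on v; u is determined up to an additive constant); weak form: ∫_0^5/3 u'v' dx = ∫_0^5/3 (2*x^2 + 3*x - 235/54) v dx for all v ∈ V.

Multiply both sides by a test function v and integrate from 0 to 5/3:
  ∫_0^5/3 −u''(x) v(x) dx = ∫_0^5/3 f(x) v(x) dx.
Integrate the LHS by parts once:
  ∫_0^5/3 −u'' v dx = −[u'(x) v(x)]_0^5/3 + ∫_0^5/3 u'(x) v'(x) dx.
Thus ∫_0^5/3 u'(x) v'(x) dx = ∫_0^5/3 f(x) v(x) dx + [u'(x) v(x)]_0^5/3.
Choose V so that boundary terms are either known or forced to vanish.
u has homogeneous Neumann: u'(0) = u'(5/3) = 0. So [u' v]_0^5/3 = 0·v(5/3) − 0·v(0) = 0 for any v; take V = H^1(0, 5/3).
Weak formulation: find u (satisfying any essential BC) such that ∫_0^5/3 u'(x) v'(x) dx = ∫_0^5/3 f v dx for all v ∈ V (homogeneous Neumann, so boundary terms vanish).
Substituting f(x) = 2*x^2 + 3*x - 235/54, the right-hand side is ∫_0^5/3 (2*x^2 + 3*x - 235/54) v dx.
Compatibility check (pure Neumann): taking v ≡ 1 ∈ V gives 0 = ∫_0^5/3 f dx + (0) − (0), i.e. ∫_0^5/3 f dx must equal u'(0) − u'(5/3) = 0. Indeed ∫_0^5/3 (2*x^2 + 3*x - 235/54) dx = 0, so the data are compatible. The solution is then unique only up to an additive constant (fix it e.g. by requiring ∫_0^5/3 u dx = 0).


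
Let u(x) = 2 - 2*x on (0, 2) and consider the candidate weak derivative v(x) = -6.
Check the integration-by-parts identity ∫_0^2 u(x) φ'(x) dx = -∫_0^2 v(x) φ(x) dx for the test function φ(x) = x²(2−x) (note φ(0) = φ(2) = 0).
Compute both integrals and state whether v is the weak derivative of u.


LHS = 8/3, RHS = 8. No, v is not the weak derivative of u.

u(x) = 2 - 2*x, classical derivative u'(x) = -2.
φ(x) = x²(2−x), so φ'(x) = x*(4 - 3*x).
Note φ(0) = φ(2) = 0, so the boundary term u·φ vanishes.
LHS = ∫_0^2 u(x) φ'(x) dx = ∫_0^2 (6*x^3 - 14*x^2 + 8*x) dx. Term by term:
  ∫_0^2 6*x^3 dx = 24;  ∫_0^2 -14*x^2 dx = -112/3;  ∫_0^2 8*x dx = 16.
Sum: 24 − 112/3 + 16 = 8/3.
So LHS = 8/3.
∫_0^2 v(x) φ(x) dx = ∫_0^2 (6*x^3 - 12*x^2) dx. Term by term:
  ∫_0^2 6*x^3 dx = 24;  ∫_0^2 -12*x^2 dx = -32.
Sum: 24 − 32 = -8.
So RHS = -∫_0^2 v(x) φ(x) dx = 8.
LHS − RHS = -16/3 ≠ 0, so the identity fails.
(For a valid weak derivative the identity must hold for EVERY test function, in particular this one. The failure shows v is NOT the weak derivative of u.)
Correct weak derivative would be u'(x) = -2.


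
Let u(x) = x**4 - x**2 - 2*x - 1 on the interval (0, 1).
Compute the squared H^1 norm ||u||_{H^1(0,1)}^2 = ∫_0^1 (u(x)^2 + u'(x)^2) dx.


||u||_{H^1}^2 = 422/45

The H^1 norm (squared) on an interval (0, L) is
  ||u||_{H^1}^2 = ∫_0^L u(x)^2 dx + ∫_0^L u'(x)^2 dx.
Compute u'(x) = 4*x**3 - 2*x - 2.
Then u(x)^2 = x**8 - 2*x**6 - 4*x**5 - x**4 + 4*x**3 + 6*x**2 + 4*x + 1 and u'(x)^2 = 16*x**6 - 16*x**4 - 16*x**3 + 4*x**2 + 8*x + 4.
Integrate each monomial from 0 to 1 using ∫_0^1 c·x^n dx = c·1^(n+1)/(n+1):
  ∫_0^1 u(x)^2 dx = ∫_0^1 (x^8 - 2*x^6 - 4*x^5 - x^4 + 4*x^3 + 6*x^2 + 4*x + 1) dx. Term by term:
    ∫_0^1 x^8 dx = 1/9;  ∫_0^1 -2*x^6 dx = -2/7;  ∫_0^1 -4*x^5 dx = -2/3;
    ∫_0^1 -x^4 dx = -1/5;  ∫_0^1 4*x^3 dx = 1;  ∫_0^1 6*x^2 dx = 2;
    ∫_0^1 4*x dx = 2;  ∫_0^1 1 dx = 1.
  Sum: 1/9 − 2/7 − 2/3 − 1/5 + 1 + 2 + 2 + 1 = 1562/315.
  ∫_0^1 u'(x)^2 dx = ∫_0^1 (16*x^6 - 16*x^4 - 16*x^3 + 4*x^2 + 8*x + 4) dx. Term by term:
    ∫_0^1 16*x^6 dx = 16/7;  ∫_0^1 -16*x^4 dx = -16/5;  ∫_0^1 -16*x^3 dx = -4;
    ∫_0^1 4*x^2 dx = 4/3;  ∫_0^1 8*x dx = 4;  ∫_0^1 4 dx = 4.
  Sum: 16/7 − 16/5 − 4 + 4/3 + 4 + 4 = 464/105.
Adding: ||u||_{H^1}^2 = 1562/315 + 464/105 = 422/45.


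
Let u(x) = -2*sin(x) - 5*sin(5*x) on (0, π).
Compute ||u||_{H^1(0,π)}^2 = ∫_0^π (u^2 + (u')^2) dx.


||u||_{H^1(0,π)}^2 = 329*π

u'(x) = -2*cos(x) - 25*cos(5*x).
Expand u² and (u')² and integrate term by term on (0, π), using: for integers n ≥ 1, ∫_0^π sin²(nx) dx = ∫_0^π cos²(nx) dx = π/2; for n ≠ n', ∫_0^π sin(nx)sin(n'x) dx = ∫_0^π cos(nx)cos(n'x) dx = 0; and by product-to-sum, ∫_0^π sin(nx)cos(n'x) dx = ½∫_0^π [sin((n+n')x) + sin((n−n')x)] dx, which is 0 when n+n' is even and 2n/(n²−n'²) when n+n' is odd (it need not vanish on (0, π)).
  u² squared terms: (-5)²·∫sin(5x)² dx = 25·π/2 = 25*π/2;  (-2)²·∫sin(x)² dx = 4·π/2 = 2*π.
  u² cross terms: 2·(-5)·(-2)·∫sin(5x)·sin(x) dx = 20·(0) = 0.
  So ∫_0^π u² dx = 25*π/2 + 2*π + 0 = 29*π/2.
  (u')² squared terms: (-25)²·∫cos(5x)² dx = 625·π/2 = 625*π/2;  (-2)²·∫cos(x)² dx = 4·π/2 = 2*π.
  (u')² cross terms: 2·(-25)·(-2)·∫cos(5x)·cos(x) dx = 100·(0) = 0.
  So ∫_0^π (u')² dx = 625*π/2 + 2*π + 0 = 629*π/2.
||u||_{H^1}^2 = (29*π/2) + (629*π/2) = 329*π.


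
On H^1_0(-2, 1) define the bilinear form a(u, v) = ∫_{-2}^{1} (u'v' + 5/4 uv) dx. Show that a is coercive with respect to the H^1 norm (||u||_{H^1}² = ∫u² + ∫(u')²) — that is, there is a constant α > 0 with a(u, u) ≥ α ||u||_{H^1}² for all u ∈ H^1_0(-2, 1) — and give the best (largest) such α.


α = 1

Coercivity of a(·,·) on H^1_0(-2, 1) means a(u, u) ≥ α ||u||_{H^1}² for every u ∈ H^1_0.
The interval has length L = 3, and Poincaré/coercivity depend only on L. Here a(u, u) = ∫(u')² + (5/4)·∫u².
Here c = 5/4 ≥ 1, so a(u,u) = ∫(u')² + c∫u² ≥ ∫(u')² + ∫u² = ||u||_{H^1}², i.e. α = 1 works. No larger α is possible: a(u,u) ≥ α||u||_{H^1}² means (1−α)∫(u')² ≥ (α−c)∫u², and for the modes u_n = sin(nπ(x−x₀)/L) (x₀ the left endpoint) one has ∫u_n²/∫(u_n')² = (L/(nπ))² → 0, so a(u_n,u_n)/||u_n||_{H^1}² → 1. Hence the optimal constant is α = 1.
Therefore α = 1.


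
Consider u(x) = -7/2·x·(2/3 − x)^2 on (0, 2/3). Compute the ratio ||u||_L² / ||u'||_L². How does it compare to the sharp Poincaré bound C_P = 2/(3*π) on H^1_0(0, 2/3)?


||u||_L² / ||u'||_L² = sqrt(14)/21 < C_P = 2/(3*π).

u(x) = -7/2·x·(2/3 − x)^2, so u'(x) = -21*x^2/2 + 28*x/3 - 14/9.
u(x) = -7/2·x·(2/3 − x)^2 vanishes at x = 0 and x = 2/3, so u ∈ H^1_0(0, 2/3). Differentiate via the product rule and integrate the resulting polynomials term by term.
  ∫_0^2/3 u² dx = ∫_0^2/3 (49*x^6/4 - 98*x^5/3 + 98*x^4/3 - 392*x^3/27 + 196*x^2/81) dx. Term by term:
    ∫_0^2/3 49*x^6/4 dx = 224/2187;  ∫_0^2/3 -98*x^5/3 dx = -3136/6561;  ∫_0^2/3 98*x^4/3 dx = 3136/3645;
    ∫_0^2/3 -392*x^3/27 dx = -1568/2187;  ∫_0^2/3 196*x^2/81 dx = 1568/6561.
  Sum: 224/2187 − 3136/6561 + 3136/3645 − 1568/2187 + 1568/6561 = 224/32805.
  ∫_0^2/3 (u')² dx = ∫_0^2/3 (441*x^4/4 - 196*x^3 + 1078*x^2/9 - 784*x/27 + 196/81) dx. Term by term:
    ∫_0^2/3 441*x^4/4 dx = 392/135;  ∫_0^2/3 -196*x^3 dx = -784/81;  ∫_0^2/3 1078*x^2/9 dx = 8624/729;
    ∫_0^2/3 -784*x/27 dx = -1568/243;  ∫_0^2/3 196/81 dx = 392/243.
  Sum: 392/135 − 784/81 + 8624/729 − 1568/243 + 392/243 = 784/3645.
∫_0^2/3 u² dx = 224/32805, so ||u||_L² = 4*sqrt(70)/405.
∫_0^2/3 (u')² dx = 784/3645, so ||u'||_L² = 28*sqrt(5)/135.
Ratio ||u||_L² / ||u'||_L² = sqrt(14)/21.
Sharp Poincaré constant on H^1_0(0, 2/3) is C_P = L/π = 2/(3*π), achieved by sin(3*π/2·x).
A polynomial bump cannot attain the sharp Poincaré constant (only the first sine eigenfunction does), so the ratio is strictly less than C_P, consistent with ||u||_L² ≤ C_P ||u'||_L².


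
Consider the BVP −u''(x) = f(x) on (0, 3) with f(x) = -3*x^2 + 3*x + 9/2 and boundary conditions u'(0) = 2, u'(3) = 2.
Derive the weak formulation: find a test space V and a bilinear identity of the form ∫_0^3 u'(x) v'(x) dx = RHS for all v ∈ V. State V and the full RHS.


V = H^1(0, 3) (v unrestricted at boundary; u is determined up to an additive constant); weak form: ∫_0^3 u'v' dx = ∫_0^3 (-3*x^2 + 3*x + 9/2) v dx + 2·v(3) − 2·v(0) for all v ∈ V.

Multiply both sides by a test function v and integrate from 0 to 3:
  ∫_0^3 −u''(x) v(x) dx = ∫_0^3 f(x) v(x) dx.
Integrate the LHS by parts once:
  ∫_0^3 −u'' v dx = −[u'(x) v(x)]_0^3 + ∫_0^3 u'(x) v'(x) dx.
Thus ∫_0^3 u'(x) v'(x) dx = ∫_0^3 f(x) v(x) dx + [u'(x) v(x)]_0^3.
Choose V so that boundary terms are either known or forced to vanish.
u has inhomogeneous Neumann u'(0) = 2, u'(3) = 2. [u' v]_0^3 = (2)·v(3) − (2)·v(0) = 2·v(3) − 2·v(0). Take V = H^1(0, 3); boundary term becomes part of RHS.
Weak formulation: find u (satisfying any essential BC) such that ∫_0^3 u'(x) v'(x) dx = ∫_0^3 f v dx + 2·v(3) − 2·v(0) for all v ∈ V (Neumann data are natural BCs: they enter the RHS as boundary terms).
Substituting f(x) = -3*x^2 + 3*x + 9/2, the right-hand side is ∫_0^3 (-3*x^2 + 3*x + 9/2) v dx + 2·v(3) − 2·v(0).
Compatibility check (pure Neumann): taking v ≡ 1 ∈ V gives 0 = ∫_0^3 f dx + (2) − (2), i.e. ∫_0^3 f dx must equal u'(0) − u'(3) = 0. Indeed ∫_0^3 (-3*x^2 + 3*x + 9/2) dx = 0, so the data are compatible. The solution is then unique only up to an additive constant (fix it e.g. by requiring ∫_0^3 u dx = 0).


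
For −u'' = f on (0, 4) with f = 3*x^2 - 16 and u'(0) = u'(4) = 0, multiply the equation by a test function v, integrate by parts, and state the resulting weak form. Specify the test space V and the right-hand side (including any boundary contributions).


V = H^1(0, 4) (no boundary constraint on v; u is determined up to an additive constant); weak form: ∫_0^4 u'v' dx = ∫_0^4 (3*x^2 - 16) v dx for all v ∈ V.

Multiply both sides by a test function v and integrate from 0 to 4:
  ∫_0^4 −u''(x) v(x) dx = ∫_0^4 f(x) v(x) dx.
Integrate the LHS by parts once:
  ∫_0^4 −u'' v dx = −[u'(x) v(x)]_0^4 + ∫_0^4 u'(x) v'(x) dx.
Thus ∫_0^4 u'(x) v'(x) dx = ∫_0^4 f(x) v(x) dx + [u'(x) v(x)]_0^4.
Choose V so that boundary terms are either known or forced to vanish.
u has homogeneous Neumann: u'(0) = u'(4) = 0. So [u' v]_0^4 = 0·v(4) − 0·v(0) = 0 for any v; take V = H^1(0, 4).
Weak formulation: find u (satisfying any essential BC) such that ∫_0^4 u'(x) v'(x) dx = ∫_0^4 f v dx for all v ∈ V (homogeneous Neumann, so boundary terms vanish).
Substituting f(x) = 3*x^2 - 16, the right-hand side is ∫_0^4 (3*x^2 - 16) v dx.
Compatibility check (pure Neumann): taking v ≡ 1 ∈ V gives 0 = ∫_0^4 f dx + (0) − (0), i.e. ∫_0^4 f dx must equal u'(0) − u'(4) = 0. Indeed ∫_0^4 (3*x^2 - 16) dx = 0, so the data are compatible. The solution is then unique only up to an additive constant (fix it e.g. by requiring ∫_0^4 u dx = 0).


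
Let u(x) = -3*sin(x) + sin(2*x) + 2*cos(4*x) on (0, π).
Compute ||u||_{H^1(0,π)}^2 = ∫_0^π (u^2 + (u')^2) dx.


||u||_{H^1(0,π)}^2 = 136/5 + 91*π/2

u'(x) = -8*sin(4*x) - 3*cos(x) + 2*cos(2*x).
Expand u² and (u')² and integrate term by term on (0, π), using: for integers n ≥ 1, ∫_0^π sin²(nx) dx = ∫_0^π cos²(nx) dx = π/2; for n ≠ n', ∫_0^π sin(nx)sin(n'x) dx = ∫_0^π cos(nx)cos(n'x) dx = 0; and by product-to-sum, ∫_0^π sin(nx)cos(n'x) dx = ½∫_0^π [sin((n+n')x) + sin((n−n')x)] dx, which is 0 when n+n' is even and 2n/(n²−n'²) when n+n' is odd (it need not vanish on (0, π)).
  u² squared terms: (-3)²·∫sin(x)² dx = 9·π/2 = 9*π/2;  (2)²·∫cos(4x)² dx = 4·π/2 = 2*π;  (1)²·∫sin(2x)² dx = 1·π/2 = π/2.
  u² cross terms: 2·(-3)·(2)·∫sin(x)·cos(4x) dx = -12·(-2/15) = 8/5;  2·(-3)·(1)·∫sin(x)·sin(2x) dx = -6·(0) = 0;  2·(2)·(1)·∫cos(4x)·sin(2x) dx = 4·(0) = 0.
  So ∫_0^π u² dx = 9*π/2 + 2*π + π/2 + 8/5 + 0 + 0 = 8/5 + 7*π.
  (u')² squared terms: (-8)²·∫sin(4x)² dx = 64·π/2 = 32*π;  (-3)²·∫cos(x)² dx = 9·π/2 = 9*π/2;  (2)²·∫cos(2x)² dx = 4·π/2 = 2*π.
  (u')² cross terms: 2·(-8)·(-3)·∫sin(4x)·cos(x) dx = 48·(8/15) = 128/5;  2·(-8)·(2)·∫sin(4x)·cos(2x) dx = -32·(0) = 0;  2·(-3)·(2)·∫cos(x)·cos(2x) dx = -12·(0) = 0.
  So ∫_0^π (u')² dx = 32*π + 9*π/2 + 2*π + 128/5 + 0 + 0 = 128/5 + 77*π/2.
||u||_{H^1}^2 = (8/5 + 7*π) + (128/5 + 77*π/2) = 136/5 + 91*π/2.
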